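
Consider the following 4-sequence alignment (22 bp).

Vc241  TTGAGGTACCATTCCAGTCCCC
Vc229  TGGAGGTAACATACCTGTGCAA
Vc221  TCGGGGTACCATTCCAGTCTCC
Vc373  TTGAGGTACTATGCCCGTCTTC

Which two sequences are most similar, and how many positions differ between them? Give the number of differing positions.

3

Pairwise Hamming distances:
  Vc241 vs Vc229: 7
  Vc241 vs Vc221: 3
  Vc241 vs Vc373: 5
  Vc229 vs Vc221: 9
  Vc229 vs Vc373: 9
  Vc221 vs Vc373: 6
The smallest is 3, between Vc241 and Vc221.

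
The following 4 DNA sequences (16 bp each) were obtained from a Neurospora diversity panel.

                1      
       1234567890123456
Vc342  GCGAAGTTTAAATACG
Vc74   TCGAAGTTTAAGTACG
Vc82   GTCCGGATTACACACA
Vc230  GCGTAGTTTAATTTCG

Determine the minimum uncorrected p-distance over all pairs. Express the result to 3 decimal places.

0.125

Pairwise Hamming distances:
  Vc342 vs Vc74: 2
  Vc342 vs Vc82: 8
  Vc342 vs Vc230: 3
  Vc74 vs Vc82: 10
  Vc74 vs Vc230: 4
  Vc82 vs Vc230: 10
The smallest is 2 mismatches, between Vc342 and Vc74; p = 2/16 = 0.125.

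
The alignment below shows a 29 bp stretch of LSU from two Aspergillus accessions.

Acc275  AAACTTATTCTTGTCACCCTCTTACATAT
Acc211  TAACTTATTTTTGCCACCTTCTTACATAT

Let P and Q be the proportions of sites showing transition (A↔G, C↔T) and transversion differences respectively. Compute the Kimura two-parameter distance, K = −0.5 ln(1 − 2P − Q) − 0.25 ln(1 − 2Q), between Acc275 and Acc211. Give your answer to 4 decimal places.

0.1560

Mismatches occur at site 1 (A→T, transversion), site 10 (C→T, transition), site 14 (T→C, transition), site 19 (C→T, transition).
Of the 4 differences, 3 transitions and 1 transversion over 29 sites: P = 3/29 = 0.103448, Q = 1/29 = 0.034483.
d = −0.5·ln(0.758621) − 0.25·ln(0.931034) = −0.5·(-0.276253) − 0.25·(-0.071459) = 0.1560.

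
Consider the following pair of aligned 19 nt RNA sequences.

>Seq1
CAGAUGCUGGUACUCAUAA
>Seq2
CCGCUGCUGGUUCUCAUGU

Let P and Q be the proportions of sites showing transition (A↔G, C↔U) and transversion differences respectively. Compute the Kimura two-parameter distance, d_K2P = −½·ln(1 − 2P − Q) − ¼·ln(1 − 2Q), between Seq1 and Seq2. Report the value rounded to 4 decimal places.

0.3264

The sequences differ at positions 2 (A/C, transversion), 4 (A/C, transversion), 12 (A/U, transversion), 18 (A/G, transition), 19 (A/U, transversion).
Of the 5 differences, 1 transition and 4 transversions over 19 sites: P = 1/19 = 0.052632, Q = 4/19 = 0.210526.
d = −0.5·ln(0.684210) − 0.25·ln(0.578948) = −0.5·(-0.379490) − 0.25·(-0.546543) = 0.3264.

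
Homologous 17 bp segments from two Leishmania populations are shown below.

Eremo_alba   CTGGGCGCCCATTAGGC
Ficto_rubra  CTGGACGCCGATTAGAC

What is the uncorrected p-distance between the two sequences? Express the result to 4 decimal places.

The sequences differ at positions 5 (G/A), 10 (C/G), 16 (G/A).
There are 3 differences over 17 sites, so p = 3/17 = 0.1765.

0.1765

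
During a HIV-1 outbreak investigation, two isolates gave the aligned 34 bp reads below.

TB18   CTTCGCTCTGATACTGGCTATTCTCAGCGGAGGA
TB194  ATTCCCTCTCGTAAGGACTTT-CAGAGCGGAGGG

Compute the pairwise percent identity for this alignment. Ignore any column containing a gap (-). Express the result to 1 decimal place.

66.7%

Excluding the 1 gap column leaves 33 comparable sites.
Differing sites — 1:C/A; 5:G/C; 10:G/C; 11:A/G; 14:C/A; 15:T/G; 17:G/A; 20:A/T; 24:T/A; 25:C/G; 34:A/G.
22 of the 33 comparable sites match, so the percent identity is 22/33 × 100 = 66.7%.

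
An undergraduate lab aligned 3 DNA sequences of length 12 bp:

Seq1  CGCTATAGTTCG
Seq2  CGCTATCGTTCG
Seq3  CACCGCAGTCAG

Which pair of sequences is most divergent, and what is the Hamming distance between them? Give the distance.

Pairwise Hamming distances:
  Seq1 vs Seq2: 1
  Seq1 vs Seq3: 6
  Seq2 vs Seq3: 7
The largest is 7, between Seq2 and Seq3.

7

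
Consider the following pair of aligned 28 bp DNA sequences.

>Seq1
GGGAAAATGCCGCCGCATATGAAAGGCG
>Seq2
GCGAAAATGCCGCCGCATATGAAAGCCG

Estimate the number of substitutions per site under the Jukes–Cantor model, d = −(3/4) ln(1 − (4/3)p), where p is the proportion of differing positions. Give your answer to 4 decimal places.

The sequences differ at positions 2 (G/C), 26 (G/C).
p = 2/28 = 0.071429.
d = −0.75 · ln(1 − (4/3)·0.071429) = −0.75 · ln(0.904761) = −0.75 · (-0.100084) = 0.0751.

0.0751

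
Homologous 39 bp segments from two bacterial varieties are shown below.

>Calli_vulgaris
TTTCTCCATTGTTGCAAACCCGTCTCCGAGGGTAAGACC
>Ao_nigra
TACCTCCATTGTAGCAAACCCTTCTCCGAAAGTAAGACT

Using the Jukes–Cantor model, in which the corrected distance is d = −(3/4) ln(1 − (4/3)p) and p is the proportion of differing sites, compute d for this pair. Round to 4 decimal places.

0.2052

Mismatches occur at site 2 (T→A), site 3 (T→C), site 13 (T→A), site 22 (G→T), site 30 (G→A), site 31 (G→A), site 39 (C→T).
p = 7/39 = 0.179487.
d = −0.75 · ln(1 − (4/3)·0.179487) = −0.75 · ln(0.760684) = −0.75 · (-0.273537) = 0.2052.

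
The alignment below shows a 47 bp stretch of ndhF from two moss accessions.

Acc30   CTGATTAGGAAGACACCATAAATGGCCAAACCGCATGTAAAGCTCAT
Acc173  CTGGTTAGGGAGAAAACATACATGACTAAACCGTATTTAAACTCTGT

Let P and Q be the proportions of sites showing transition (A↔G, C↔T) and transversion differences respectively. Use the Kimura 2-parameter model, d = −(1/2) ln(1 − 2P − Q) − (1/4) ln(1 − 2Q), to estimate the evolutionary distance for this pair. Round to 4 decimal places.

Mismatches occur at site 4 (A↔G, transition), site 10 (A↔G, transition), site 14 (C↔A, transversion), site 16 (C↔A, transversion), site 21 (A↔C, transversion), site 25 (G↔A, transition), site 27 (C↔T, transition), site 34 (C↔T, transition), site 37 (G↔T, transversion), site 42 (G↔C, transversion), site 43 (C↔T, transition), site 44 (T↔C, transition), site 45 (C↔T, transition), site 46 (A↔G, transition).
Of the 14 differences, 9 transitions and 5 transversions over 47 sites: P = 9/47 = 0.191489, Q = 5/47 = 0.106383.
d = −0.5·ln(0.510639) − 0.25·ln(0.787234) = −0.5·(-0.672092) − 0.25·(-0.239230) = 0.3959.

0.3959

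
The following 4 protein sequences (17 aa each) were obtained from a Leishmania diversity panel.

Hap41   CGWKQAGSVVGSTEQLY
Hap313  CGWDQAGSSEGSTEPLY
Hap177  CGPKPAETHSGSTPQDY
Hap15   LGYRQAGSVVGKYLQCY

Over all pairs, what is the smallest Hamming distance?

Pairwise Hamming distances:
  Hap41 vs Hap313: 4
  Hap41 vs Hap177: 8
  Hap41 vs Hap15: 7
  Hap313 vs Hap177: 10
  Hap313 vs Hap15: 10
  Hap177 vs Hap15: 12
The smallest is 4, between Hap41 and Hap313.

4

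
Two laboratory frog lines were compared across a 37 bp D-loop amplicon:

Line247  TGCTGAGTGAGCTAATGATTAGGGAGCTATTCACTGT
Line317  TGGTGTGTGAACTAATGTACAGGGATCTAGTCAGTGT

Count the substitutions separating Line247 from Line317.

9

Mismatches occur at site 3 (C→G), site 6 (A→T), site 11 (G→A), site 18 (A→T), site 19 (T→A), site 20 (T→C), site 26 (G→T), site 30 (T→G), site 34 (C→G).
That gives 9 mismatches out of 37 aligned sites, so the Hamming distance is 9.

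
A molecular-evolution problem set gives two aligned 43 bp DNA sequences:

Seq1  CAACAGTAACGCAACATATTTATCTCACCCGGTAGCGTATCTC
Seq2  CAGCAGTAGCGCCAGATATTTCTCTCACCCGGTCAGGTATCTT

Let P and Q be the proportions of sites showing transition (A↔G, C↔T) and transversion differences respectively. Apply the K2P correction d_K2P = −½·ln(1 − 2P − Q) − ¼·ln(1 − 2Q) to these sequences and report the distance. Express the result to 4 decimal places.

0.2462

Mismatches occur at site 3 (A↔G, transition), site 9 (A↔G, transition), site 13 (A↔C, transversion), site 15 (C↔G, transversion), site 22 (A↔C, transversion), site 34 (A↔C, transversion), site 35 (G↔A, transition), site 36 (C↔G, transversion), site 43 (C↔T, transition).
Of the 9 differences, 4 transitions and 5 transversions over 43 sites: P = 4/43 = 0.093023, Q = 5/43 = 0.116279.
d = −0.5·ln(0.697675) − 0.25·ln(0.767442) = −0.5·(-0.360002) − 0.25·(-0.264692) = 0.2462.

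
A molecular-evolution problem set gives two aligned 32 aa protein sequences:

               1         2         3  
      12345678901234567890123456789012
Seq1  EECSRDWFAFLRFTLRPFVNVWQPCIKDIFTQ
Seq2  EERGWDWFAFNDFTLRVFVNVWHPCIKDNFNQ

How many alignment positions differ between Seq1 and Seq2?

The sequences differ at positions 3 (C/R), 4 (S/G), 5 (R/W), 11 (L/N), 12 (R/D), 17 (P/V), 23 (Q/H), 29 (I/N), 31 (T/N).
That gives 9 mismatches out of 32 aligned sites, so the Hamming distance is 9.

9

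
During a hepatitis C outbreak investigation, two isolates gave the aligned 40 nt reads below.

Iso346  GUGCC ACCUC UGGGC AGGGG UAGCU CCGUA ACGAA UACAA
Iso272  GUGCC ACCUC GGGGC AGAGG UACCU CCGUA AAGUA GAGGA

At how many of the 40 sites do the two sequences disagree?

8

Mismatches occur at site 11 (U→G), site 18 (G→A), site 23 (G→C), site 32 (C→A), site 34 (A→U), site 36 (U→G), site 38 (C→G), site 39 (A→G).
That gives 8 mismatches out of 40 aligned sites, so the Hamming distance is 8.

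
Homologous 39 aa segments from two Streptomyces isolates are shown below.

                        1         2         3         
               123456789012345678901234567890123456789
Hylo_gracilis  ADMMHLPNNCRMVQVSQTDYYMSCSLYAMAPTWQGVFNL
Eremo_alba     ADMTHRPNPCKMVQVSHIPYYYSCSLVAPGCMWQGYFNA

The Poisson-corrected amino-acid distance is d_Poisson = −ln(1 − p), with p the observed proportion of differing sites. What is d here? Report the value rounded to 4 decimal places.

Mismatches occur at site 4 (M→T), site 6 (L→R), site 9 (N→P), site 11 (R→K), site 17 (Q→H), site 18 (T→I), site 19 (D→P), site 22 (M→Y), site 27 (Y→V), site 29 (M→P), site 30 (A→G), site 31 (P→C), site 32 (T→M), site 36 (V→Y), site 39 (L→A).
p = 15/39 = 0.384615.
d = −ln(1 − 0.384615) = −ln(0.615385) = 0.4855.

0.4855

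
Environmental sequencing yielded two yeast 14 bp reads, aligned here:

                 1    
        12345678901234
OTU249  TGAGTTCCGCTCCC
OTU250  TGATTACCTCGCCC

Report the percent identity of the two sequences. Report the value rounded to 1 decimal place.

71.4%

Differing sites — 4:G/T; 6:T/A; 9:G/T; 11:T/G.
10 of the 14 sites match, so the percent identity is 10/14 × 100 = 71.4%.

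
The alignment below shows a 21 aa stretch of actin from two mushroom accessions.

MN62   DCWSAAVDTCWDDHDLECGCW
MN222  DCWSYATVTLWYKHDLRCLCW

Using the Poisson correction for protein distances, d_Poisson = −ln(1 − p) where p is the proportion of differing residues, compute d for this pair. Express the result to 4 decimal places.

The sequences differ at positions 5 (A/Y), 7 (V/T), 8 (D/V), 10 (C/L), 12 (D/Y), 13 (D/K), 17 (E/R), 19 (G/L).
p = 8/21 = 0.380952.
d = −ln(1 − 0.380952) = −ln(0.619048) = 0.4796.

0.4796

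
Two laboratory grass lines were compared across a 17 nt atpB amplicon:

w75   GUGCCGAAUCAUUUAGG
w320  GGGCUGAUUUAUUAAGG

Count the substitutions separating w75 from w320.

Mismatches occur at site 2 (U↔G), site 5 (C↔U), site 8 (A↔U), site 10 (C↔U), site 14 (U↔A).
That gives 5 mismatches out of 17 aligned sites, so the Hamming distance is 5.

5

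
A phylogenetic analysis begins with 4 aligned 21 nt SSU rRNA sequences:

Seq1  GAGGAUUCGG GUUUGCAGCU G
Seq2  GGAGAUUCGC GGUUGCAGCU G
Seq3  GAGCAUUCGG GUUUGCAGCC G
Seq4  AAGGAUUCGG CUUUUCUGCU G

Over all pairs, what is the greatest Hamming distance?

Pairwise Hamming distances:
  Seq1 vs Seq2: 4
  Seq1 vs Seq3: 2
  Seq1 vs Seq4: 4
  Seq2 vs Seq3: 6
  Seq2 vs Seq4: 8
  Seq3 vs Seq4: 6
The largest is 8, between Seq2 and Seq4.

8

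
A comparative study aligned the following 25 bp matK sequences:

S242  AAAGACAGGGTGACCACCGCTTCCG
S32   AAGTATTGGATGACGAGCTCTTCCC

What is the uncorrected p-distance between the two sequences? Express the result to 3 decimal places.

0.360

The sequences differ at positions 3 (A/G), 4 (G/T), 6 (C/T), 7 (A/T), 10 (G/A), 15 (C/G), 17 (C/G), 19 (G/T), 25 (G/C).
There are 9 differences over 25 sites, so p = 9/25 = 0.360.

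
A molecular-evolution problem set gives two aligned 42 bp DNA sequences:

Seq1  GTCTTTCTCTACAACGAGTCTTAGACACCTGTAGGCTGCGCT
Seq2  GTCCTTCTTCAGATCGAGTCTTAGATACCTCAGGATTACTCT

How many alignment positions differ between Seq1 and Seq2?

The sequences differ at positions 4 (T/C), 9 (C/T), 10 (T/C), 12 (C/G), 14 (A/T), 26 (C/T), 31 (G/C), 32 (T/A), 33 (A/G), 35 (G/A), 36 (C/T), 38 (G/A), 40 (G/T).
That gives 13 mismatches out of 42 aligned sites, so the Hamming distance is 13.

13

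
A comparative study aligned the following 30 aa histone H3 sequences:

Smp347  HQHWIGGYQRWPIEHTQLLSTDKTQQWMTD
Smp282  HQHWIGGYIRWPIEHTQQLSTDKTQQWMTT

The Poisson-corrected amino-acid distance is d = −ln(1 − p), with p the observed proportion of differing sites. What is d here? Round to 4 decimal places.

0.1054

Mismatches occur at site 9 (Q→I), site 18 (L→Q), site 30 (D→T).
p = 3/30 = 0.100000.
d = −ln(1 − 0.100000) = −ln(0.900000) = 0.1054.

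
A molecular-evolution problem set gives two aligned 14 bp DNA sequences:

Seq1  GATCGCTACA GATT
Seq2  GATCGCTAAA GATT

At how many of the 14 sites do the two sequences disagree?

The sequences differ at position 9 (C/A).
That gives 1 mismatch out of 14 aligned sites, so the Hamming distance is 1.

1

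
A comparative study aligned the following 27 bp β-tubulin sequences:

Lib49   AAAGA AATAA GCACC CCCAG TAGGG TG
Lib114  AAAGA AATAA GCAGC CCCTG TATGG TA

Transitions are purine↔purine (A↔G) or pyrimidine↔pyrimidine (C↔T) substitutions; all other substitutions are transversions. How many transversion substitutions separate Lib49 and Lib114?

Mismatches occur at site 14 (C/G, transversion), site 19 (A/T, transversion), site 23 (G/T, transversion), site 27 (G/A, transition).
Of the 4 differences, 1 transition and 3 transversions, so the answer is 3.

3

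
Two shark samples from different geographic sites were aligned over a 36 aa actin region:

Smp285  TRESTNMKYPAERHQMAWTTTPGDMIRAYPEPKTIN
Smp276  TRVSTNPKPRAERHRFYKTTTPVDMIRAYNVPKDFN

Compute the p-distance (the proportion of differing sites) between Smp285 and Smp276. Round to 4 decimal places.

The sequences differ at positions 3 (E/V), 7 (M/P), 9 (Y/P), 10 (P/R), 15 (Q/R), 16 (M/F), 17 (A/Y), 18 (W/K), 23 (G/V), 30 (P/N), 31 (E/V), 34 (T/D), 35 (I/F).
There are 13 differences over 36 sites, so p = 13/36 = 0.3611.

0.3611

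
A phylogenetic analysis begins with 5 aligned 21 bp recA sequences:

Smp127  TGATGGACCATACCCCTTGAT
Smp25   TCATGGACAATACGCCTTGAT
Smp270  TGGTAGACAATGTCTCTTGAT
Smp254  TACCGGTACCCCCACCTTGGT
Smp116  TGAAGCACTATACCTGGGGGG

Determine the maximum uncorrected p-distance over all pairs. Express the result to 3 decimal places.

0.762

Pairwise Hamming distances:
  Smp127 vs Smp25: 3
  Smp127 vs Smp270: 6
  Smp127 vs Smp254: 10
  Smp127 vs Smp116: 9
  Smp25 vs Smp270: 7
  Smp25 vs Smp254: 11
  Smp25 vs Smp116: 11
  Smp270 vs Smp254: 14
  Smp270 vs Smp116: 12
  Smp254 vs Smp116: 16
The largest is 16 mismatches, between Smp254 and Smp116; p = 16/21 = 0.762.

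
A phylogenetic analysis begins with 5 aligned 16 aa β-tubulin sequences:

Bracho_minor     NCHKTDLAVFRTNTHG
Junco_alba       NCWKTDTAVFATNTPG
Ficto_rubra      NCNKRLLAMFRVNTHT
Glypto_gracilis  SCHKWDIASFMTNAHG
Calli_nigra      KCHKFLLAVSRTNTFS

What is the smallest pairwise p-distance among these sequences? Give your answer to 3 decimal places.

0.250

Pairwise Hamming distances:
  Bracho_minor vs Junco_alba: 4
  Bracho_minor vs Ficto_rubra: 6
  Bracho_minor vs Glypto_gracilis: 6
  Bracho_minor vs Calli_nigra: 6
  Junco_alba vs Ficto_rubra: 9
  Junco_alba vs Glypto_gracilis: 8
  Junco_alba vs Calli_nigra: 9
  Ficto_rubra vs Glypto_gracilis: 10
  Ficto_rubra vs Calli_nigra: 8
  Glypto_gracilis vs Calli_nigra: 10
The smallest is 4 mismatches, between Bracho_minor and Junco_alba; p = 4/16 = 0.250.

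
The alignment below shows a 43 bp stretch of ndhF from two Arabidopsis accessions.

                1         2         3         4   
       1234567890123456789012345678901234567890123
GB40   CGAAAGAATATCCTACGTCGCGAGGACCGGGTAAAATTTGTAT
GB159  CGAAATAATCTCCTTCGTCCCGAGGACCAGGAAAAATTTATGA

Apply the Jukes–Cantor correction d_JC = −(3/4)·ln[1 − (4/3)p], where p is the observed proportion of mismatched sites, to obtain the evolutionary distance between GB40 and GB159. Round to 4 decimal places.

0.2454

The sequences differ at positions 6 (G/T), 10 (A/C), 15 (A/T), 20 (G/C), 29 (G/A), 32 (T/A), 40 (G/A), 42 (A/G), 43 (T/A).
p = 9/43 = 0.209302.
d = −0.75 · ln(1 − (4/3)·0.209302) = −0.75 · ln(0.720931) = −0.75 · (-0.327212) = 0.2454.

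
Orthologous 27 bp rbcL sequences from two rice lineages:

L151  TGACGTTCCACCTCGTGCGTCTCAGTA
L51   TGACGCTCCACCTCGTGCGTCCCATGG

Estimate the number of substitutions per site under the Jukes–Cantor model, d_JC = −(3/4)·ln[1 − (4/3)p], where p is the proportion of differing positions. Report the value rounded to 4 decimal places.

0.2127

The sequences differ at positions 6 (T/C), 22 (T/C), 25 (G/T), 26 (T/G), 27 (A/G).
p = 5/27 = 0.185185.
d = −0.75 · ln(1 − (4/3)·0.185185) = −0.75 · ln(0.753087) = −0.75 · (-0.283575) = 0.2127.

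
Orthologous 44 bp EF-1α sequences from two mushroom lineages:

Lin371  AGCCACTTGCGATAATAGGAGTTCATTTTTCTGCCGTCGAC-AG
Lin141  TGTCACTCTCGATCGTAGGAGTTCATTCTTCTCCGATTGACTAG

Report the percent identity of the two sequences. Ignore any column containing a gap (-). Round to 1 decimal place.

74.4%

Excluding the 1 gap column leaves 43 comparable sites.
Mismatches occur at site 1 (A→T), site 3 (C→T), site 8 (T→C), site 9 (G→T), site 14 (A→C), site 15 (A→G), site 28 (T→C), site 33 (G→C), site 35 (C→G), site 36 (G→A), site 38 (C→T).
32 of the 43 comparable sites match, so the percent identity is 32/43 × 100 = 74.4%.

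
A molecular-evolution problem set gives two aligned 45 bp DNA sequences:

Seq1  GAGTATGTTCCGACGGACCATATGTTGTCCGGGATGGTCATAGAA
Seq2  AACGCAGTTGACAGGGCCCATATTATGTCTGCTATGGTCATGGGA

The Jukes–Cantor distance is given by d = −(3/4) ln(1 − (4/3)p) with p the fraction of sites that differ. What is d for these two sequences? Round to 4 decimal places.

0.5254

The sequences differ at positions 1 (G/A), 3 (G/C), 4 (T/G), 5 (A/C), 6 (T/A), 10 (C/G), 11 (C/A), 12 (G/C), 14 (C/G), 17 (A/C), 24 (G/T), 25 (T/A), 30 (C/T), 32 (G/C), 33 (G/T), 42 (A/G), 44 (A/G).
p = 17/45 = 0.377778.
d = −0.75 · ln(1 − (4/3)·0.377778) = −0.75 · ln(0.496296) = −0.75 · (-0.700583) = 0.5254.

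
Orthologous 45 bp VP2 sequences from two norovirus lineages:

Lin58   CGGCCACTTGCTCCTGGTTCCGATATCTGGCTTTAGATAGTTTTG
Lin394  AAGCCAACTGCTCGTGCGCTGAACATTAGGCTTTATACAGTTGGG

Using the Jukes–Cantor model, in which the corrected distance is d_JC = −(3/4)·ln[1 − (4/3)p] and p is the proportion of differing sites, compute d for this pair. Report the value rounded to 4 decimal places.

0.5716

Mismatches occur at site 1 (C→A), site 2 (G→A), site 7 (C→A), site 8 (T→C), site 14 (C→G), site 17 (G→C), site 18 (T→G), site 19 (T→C), site 20 (C→T), site 21 (C→G), site 22 (G→A), site 24 (T→C), site 27 (C→T), site 28 (T→A), site 36 (G→T), site 38 (T→C), site 43 (T→G), site 44 (T→G).
p = 18/45 = 0.400000.
d = −0.75 · ln(1 − (4/3)·0.400000) = −0.75 · ln(0.466667) = −0.75 · (-0.762139) = 0.5716.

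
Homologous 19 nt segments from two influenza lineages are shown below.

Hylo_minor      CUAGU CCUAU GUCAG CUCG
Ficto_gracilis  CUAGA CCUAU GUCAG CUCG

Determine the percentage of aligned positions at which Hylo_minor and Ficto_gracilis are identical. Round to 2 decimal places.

94.74%

The sequences differ at position 5 (U/A).
18 of the 19 sites match, so the percent identity is 18/19 × 100 = 94.74%.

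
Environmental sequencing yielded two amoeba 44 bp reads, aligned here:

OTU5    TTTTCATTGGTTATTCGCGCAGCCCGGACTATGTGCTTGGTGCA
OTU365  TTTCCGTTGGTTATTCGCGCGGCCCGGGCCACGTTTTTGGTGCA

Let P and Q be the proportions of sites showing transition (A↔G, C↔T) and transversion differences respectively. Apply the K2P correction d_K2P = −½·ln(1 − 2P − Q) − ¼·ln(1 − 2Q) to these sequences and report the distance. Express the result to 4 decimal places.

0.2201

Differing sites — 4:T/C (Ti); 6:A/G (Ti); 21:A/G (Ti); 28:A/G (Ti); 30:T/C (Ti); 32:T/C (Ti); 35:G/T (Tv); 36:C/T (Ti).
Of the 8 differences, 7 transitions and 1 transversion over 44 sites: P = 7/44 = 0.159091, Q = 1/44 = 0.022727.
d = −0.5·ln(0.659091) − 0.25·ln(0.954546) = −0.5·(-0.416894) − 0.25·(-0.046519) = 0.2201.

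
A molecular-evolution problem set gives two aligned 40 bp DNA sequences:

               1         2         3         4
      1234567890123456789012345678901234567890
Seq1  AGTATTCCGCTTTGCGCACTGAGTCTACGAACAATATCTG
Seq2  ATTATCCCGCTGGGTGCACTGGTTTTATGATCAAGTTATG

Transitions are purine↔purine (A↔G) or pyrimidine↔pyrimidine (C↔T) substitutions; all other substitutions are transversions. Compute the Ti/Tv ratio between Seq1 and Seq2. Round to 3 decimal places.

0.625

Mismatches occur at site 2 (G↔T, transversion), site 6 (T↔C, transition), site 12 (T↔G, transversion), site 13 (T↔G, transversion), site 15 (C↔T, transition), site 22 (A↔G, transition), site 23 (G↔T, transversion), site 25 (C↔T, transition), site 28 (C↔T, transition), site 31 (A↔T, transversion), site 35 (T↔G, transversion), site 36 (A↔T, transversion), site 38 (C↔A, transversion).
Of the 13 differences, 5 transitions and 8 transversions, so Ti/Tv = 5/8 = 0.625.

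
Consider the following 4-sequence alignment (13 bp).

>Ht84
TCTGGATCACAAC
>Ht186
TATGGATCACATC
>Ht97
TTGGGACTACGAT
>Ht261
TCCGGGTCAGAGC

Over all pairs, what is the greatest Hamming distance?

9

Pairwise Hamming distances:
  Ht84 vs Ht186: 2
  Ht84 vs Ht97: 6
  Ht84 vs Ht261: 4
  Ht186 vs Ht97: 7
  Ht186 vs Ht261: 5
  Ht97 vs Ht261: 9
The largest is 9, between Ht97 and Ht261.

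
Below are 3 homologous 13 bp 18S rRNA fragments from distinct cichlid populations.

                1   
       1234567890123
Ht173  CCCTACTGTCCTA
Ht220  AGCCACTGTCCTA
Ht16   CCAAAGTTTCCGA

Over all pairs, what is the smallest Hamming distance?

Pairwise Hamming distances:
  Ht173 vs Ht220: 3
  Ht173 vs Ht16: 5
  Ht220 vs Ht16: 7
The smallest is 3, between Ht173 and Ht220.

3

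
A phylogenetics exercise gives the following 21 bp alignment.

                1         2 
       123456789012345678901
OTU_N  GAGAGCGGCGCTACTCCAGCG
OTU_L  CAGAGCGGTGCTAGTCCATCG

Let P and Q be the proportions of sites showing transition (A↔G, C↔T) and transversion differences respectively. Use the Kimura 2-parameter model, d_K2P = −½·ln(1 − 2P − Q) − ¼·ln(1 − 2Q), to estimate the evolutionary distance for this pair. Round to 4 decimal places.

0.2201

Mismatches occur at site 1 (G↔C, transversion), site 9 (C↔T, transition), site 14 (C↔G, transversion), site 19 (G↔T, transversion).
Of the 4 differences, 1 transition and 3 transversions over 21 sites: P = 1/21 = 0.047619, Q = 3/21 = 0.142857.
d = −0.5·ln(0.761905) − 0.25·ln(0.714286) = −0.5·(-0.271933) − 0.25·(-0.336472) = 0.2201.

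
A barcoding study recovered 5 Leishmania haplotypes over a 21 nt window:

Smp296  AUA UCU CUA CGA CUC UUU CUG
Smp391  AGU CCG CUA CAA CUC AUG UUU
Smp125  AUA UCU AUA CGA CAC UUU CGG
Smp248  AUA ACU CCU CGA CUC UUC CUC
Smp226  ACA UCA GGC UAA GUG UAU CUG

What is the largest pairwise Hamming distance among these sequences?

15

Pairwise Hamming distances:
  Smp296 vs Smp391: 9
  Smp296 vs Smp125: 3
  Smp296 vs Smp248: 5
  Smp296 vs Smp226: 10
  Smp391 vs Smp125: 12
  Smp391 vs Smp248: 11
  Smp391 vs Smp226: 15
  Smp125 vs Smp248: 8
  Smp125 vs Smp226: 12
  Smp248 vs Smp226: 13
The largest is 15, between Smp391 and Smp226.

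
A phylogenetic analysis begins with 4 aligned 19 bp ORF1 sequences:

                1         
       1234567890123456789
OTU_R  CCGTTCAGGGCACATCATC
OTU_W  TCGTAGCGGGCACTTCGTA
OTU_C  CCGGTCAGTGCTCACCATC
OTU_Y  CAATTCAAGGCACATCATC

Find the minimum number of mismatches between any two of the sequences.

Pairwise Hamming distances:
  OTU_R vs OTU_W: 7
  OTU_R vs OTU_C: 4
  OTU_R vs OTU_Y: 3
  OTU_W vs OTU_C: 11
  OTU_W vs OTU_Y: 10
  OTU_C vs OTU_Y: 7
The smallest is 3, between OTU_R and OTU_Y.

3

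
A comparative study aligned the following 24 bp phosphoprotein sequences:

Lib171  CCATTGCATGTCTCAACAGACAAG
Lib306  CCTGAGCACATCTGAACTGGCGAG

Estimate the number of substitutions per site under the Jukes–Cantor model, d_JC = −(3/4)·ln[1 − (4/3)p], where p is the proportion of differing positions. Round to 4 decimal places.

0.5199

Differing sites — 3:A/T; 4:T/G; 5:T/A; 9:T/C; 10:G/A; 14:C/G; 18:A/T; 20:A/G; 22:A/G.
p = 9/24 = 0.375000.
d = −0.75 · ln(1 − (4/3)·0.375000) = −0.75 · ln(0.500000) = −0.75 · (-0.693147) = 0.5199.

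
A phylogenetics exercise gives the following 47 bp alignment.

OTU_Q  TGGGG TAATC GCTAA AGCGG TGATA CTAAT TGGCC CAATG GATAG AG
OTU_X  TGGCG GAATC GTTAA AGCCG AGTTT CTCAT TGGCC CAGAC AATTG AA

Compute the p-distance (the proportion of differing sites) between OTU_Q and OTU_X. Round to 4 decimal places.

The sequences differ at positions 4 (G/C), 6 (T/G), 12 (C/T), 19 (G/C), 21 (T/A), 23 (A/T), 25 (A/T), 28 (A/C), 38 (A/G), 39 (T/A), 40 (G/C), 41 (G/A), 44 (A/T), 47 (G/A).
There are 14 differences over 47 sites, so p = 14/47 = 0.2979.

0.2979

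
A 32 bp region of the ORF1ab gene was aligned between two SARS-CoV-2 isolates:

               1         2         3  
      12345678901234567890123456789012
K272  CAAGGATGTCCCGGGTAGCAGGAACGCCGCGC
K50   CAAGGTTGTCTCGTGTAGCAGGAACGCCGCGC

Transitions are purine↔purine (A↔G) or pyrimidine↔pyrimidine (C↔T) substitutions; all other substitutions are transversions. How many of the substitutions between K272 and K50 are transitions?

The sequences differ at positions 6 (A/T, transversion), 11 (C/T, transition), 14 (G/T, transversion).
Of the 3 differences, 1 transition and 2 transversions, so the answer is 1.

1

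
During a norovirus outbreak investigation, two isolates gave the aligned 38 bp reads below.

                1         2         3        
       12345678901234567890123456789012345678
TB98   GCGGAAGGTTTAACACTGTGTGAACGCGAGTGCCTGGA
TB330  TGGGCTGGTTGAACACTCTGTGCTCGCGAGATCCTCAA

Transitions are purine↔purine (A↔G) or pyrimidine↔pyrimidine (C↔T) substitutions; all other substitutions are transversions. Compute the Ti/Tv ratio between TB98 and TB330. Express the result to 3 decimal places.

0.091

Differing sites — 1:G/T (Tv); 2:C/G (Tv); 5:A/C (Tv); 6:A/T (Tv); 11:T/G (Tv); 18:G/C (Tv); 23:A/C (Tv); 24:A/T (Tv); 31:T/A (Tv); 32:G/T (Tv); 36:G/C (Tv); 37:G/A (Ti).
Of the 12 differences, 1 transition and 11 transversions, so Ti/Tv = 1/11 = 0.091.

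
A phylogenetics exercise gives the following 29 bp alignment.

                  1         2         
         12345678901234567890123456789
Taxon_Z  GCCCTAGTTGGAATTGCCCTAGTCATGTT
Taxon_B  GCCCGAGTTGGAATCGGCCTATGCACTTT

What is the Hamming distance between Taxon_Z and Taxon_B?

Differing sites — 5:T/G; 15:T/C; 17:C/G; 22:G/T; 23:T/G; 26:T/C; 27:G/T.
That gives 7 mismatches out of 29 aligned sites, so the Hamming distance is 7.

7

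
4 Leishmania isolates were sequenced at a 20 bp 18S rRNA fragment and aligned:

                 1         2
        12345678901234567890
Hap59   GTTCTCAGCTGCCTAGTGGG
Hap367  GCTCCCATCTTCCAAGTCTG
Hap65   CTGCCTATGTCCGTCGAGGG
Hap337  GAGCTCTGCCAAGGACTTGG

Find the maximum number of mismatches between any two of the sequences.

Pairwise Hamming distances:
  Hap59 vs Hap367: 7
  Hap59 vs Hap65: 10
  Hap59 vs Hap337: 10
  Hap367 vs Hap65: 12
  Hap367 vs Hap337: 13
  Hap65 vs Hap337: 15
The largest is 15, between Hap65 and Hap337.

15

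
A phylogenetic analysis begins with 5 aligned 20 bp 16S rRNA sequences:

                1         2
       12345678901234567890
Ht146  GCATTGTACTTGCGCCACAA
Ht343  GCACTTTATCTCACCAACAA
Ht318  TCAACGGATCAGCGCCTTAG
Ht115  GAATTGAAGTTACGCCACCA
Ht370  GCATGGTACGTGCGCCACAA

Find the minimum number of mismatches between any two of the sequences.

Pairwise Hamming distances:
  Ht146 vs Ht343: 8
  Ht146 vs Ht318: 10
  Ht146 vs Ht115: 5
  Ht146 vs Ht370: 2
  Ht343 vs Ht318: 13
  Ht343 vs Ht115: 11
  Ht343 vs Ht370: 9
  Ht318 vs Ht115: 13
  Ht318 vs Ht370: 10
  Ht115 vs Ht370: 7
The smallest is 2, between Ht146 and Ht370.

2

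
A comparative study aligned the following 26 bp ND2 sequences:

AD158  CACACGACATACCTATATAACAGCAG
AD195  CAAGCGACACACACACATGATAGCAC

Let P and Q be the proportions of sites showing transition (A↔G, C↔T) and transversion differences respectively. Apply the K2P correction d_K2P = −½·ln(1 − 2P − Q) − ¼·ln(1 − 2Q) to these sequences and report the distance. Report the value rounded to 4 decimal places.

0.4957

Differing sites — 3:C/A (Tv); 4:A/G (Ti); 10:T/C (Ti); 13:C/A (Tv); 14:T/C (Ti); 16:T/C (Ti); 19:A/G (Ti); 21:C/T (Ti); 26:G/C (Tv).
Of the 9 differences, 6 transitions and 3 transversions over 26 sites: P = 6/26 = 0.230769, Q = 3/26 = 0.115385.
d = −0.5·ln(0.423077) − 0.25·ln(0.769230) = −0.5·(-0.860201) − 0.25·(-0.262365) = 0.4957.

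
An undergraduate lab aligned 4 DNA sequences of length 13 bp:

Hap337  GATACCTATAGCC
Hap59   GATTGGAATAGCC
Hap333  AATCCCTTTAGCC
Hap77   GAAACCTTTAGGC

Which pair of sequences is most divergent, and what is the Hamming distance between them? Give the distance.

Pairwise Hamming distances:
  Hap337 vs Hap59: 4
  Hap337 vs Hap333: 3
  Hap337 vs Hap77: 3
  Hap59 vs Hap333: 6
  Hap59 vs Hap77: 7
  Hap333 vs Hap77: 4
The largest is 7, between Hap59 and Hap77.

7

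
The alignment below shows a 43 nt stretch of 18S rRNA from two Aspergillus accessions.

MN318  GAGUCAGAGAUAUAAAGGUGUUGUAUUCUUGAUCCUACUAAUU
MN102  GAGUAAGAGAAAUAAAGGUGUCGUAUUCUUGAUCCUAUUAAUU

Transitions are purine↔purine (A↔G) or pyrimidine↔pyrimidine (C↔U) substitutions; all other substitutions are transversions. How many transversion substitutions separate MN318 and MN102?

2

Mismatches occur at site 5 (C→A, transversion), site 11 (U→A, transversion), site 22 (U→C, transition), site 38 (C→U, transition).
Of the 4 differences, 2 transitions and 2 transversions, so the answer is 2.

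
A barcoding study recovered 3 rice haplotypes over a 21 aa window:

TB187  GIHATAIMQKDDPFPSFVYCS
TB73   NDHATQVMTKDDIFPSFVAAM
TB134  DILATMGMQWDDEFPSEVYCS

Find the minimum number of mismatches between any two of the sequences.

Pairwise Hamming distances:
  TB187 vs TB73: 9
  TB187 vs TB134: 7
  TB73 vs TB134: 12
The smallest is 7, between TB187 and TB134.

7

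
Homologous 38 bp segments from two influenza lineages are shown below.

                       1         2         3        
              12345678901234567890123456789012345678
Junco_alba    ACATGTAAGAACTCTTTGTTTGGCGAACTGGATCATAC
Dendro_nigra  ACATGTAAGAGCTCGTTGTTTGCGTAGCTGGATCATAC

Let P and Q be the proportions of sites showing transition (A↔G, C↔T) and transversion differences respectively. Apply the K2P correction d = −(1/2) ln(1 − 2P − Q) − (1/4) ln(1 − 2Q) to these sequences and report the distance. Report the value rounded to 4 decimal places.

Mismatches occur at site 11 (A→G, transition), site 15 (T→G, transversion), site 23 (G→C, transversion), site 24 (C→G, transversion), site 25 (G→T, transversion), site 27 (A→G, transition).
Of the 6 differences, 2 transitions and 4 transversions over 38 sites: P = 2/38 = 0.052632, Q = 4/38 = 0.105263.
d = −0.5·ln(0.789473) − 0.25·ln(0.789474) = −0.5·(-0.236390) − 0.25·(-0.236388) = 0.1773.

0.1773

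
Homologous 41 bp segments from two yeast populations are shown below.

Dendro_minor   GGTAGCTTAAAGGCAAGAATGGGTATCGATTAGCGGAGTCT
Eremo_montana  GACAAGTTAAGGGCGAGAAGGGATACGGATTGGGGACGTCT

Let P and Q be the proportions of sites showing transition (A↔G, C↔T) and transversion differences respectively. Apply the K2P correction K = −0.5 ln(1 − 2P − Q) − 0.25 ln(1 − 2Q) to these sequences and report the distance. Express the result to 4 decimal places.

Differing sites — 2:G/A (Ti); 3:T/C (Ti); 5:G/A (Ti); 6:C/G (Tv); 11:A/G (Ti); 15:A/G (Ti); 20:T/G (Tv); 23:G/A (Ti); 26:T/C (Ti); 27:C/G (Tv); 32:A/G (Ti); 34:C/G (Tv); 36:G/A (Ti); 37:A/C (Tv).
Of the 14 differences, 9 transitions and 5 transversions over 41 sites: P = 9/41 = 0.219512, Q = 5/41 = 0.121951.
d = −0.5·ln(0.439025) − 0.25·ln(0.756098) = −0.5·(-0.823199) − 0.25·(-0.279584) = 0.4815.

0.4815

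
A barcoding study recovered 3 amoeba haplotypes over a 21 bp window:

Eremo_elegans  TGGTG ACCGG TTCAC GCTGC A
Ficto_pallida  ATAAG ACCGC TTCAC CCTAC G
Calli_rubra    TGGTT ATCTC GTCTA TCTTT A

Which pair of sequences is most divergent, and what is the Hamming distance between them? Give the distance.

14

Pairwise Hamming distances:
  Eremo_elegans vs Ficto_pallida: 8
  Eremo_elegans vs Calli_rubra: 10
  Ficto_pallida vs Calli_rubra: 14
The largest is 14, between Ficto_pallida and Calli_rubra.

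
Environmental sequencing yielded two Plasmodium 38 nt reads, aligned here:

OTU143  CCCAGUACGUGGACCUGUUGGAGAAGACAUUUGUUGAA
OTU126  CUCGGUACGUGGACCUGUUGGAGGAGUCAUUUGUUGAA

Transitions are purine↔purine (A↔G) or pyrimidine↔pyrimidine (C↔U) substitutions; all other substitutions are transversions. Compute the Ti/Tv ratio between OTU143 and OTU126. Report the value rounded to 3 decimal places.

3.000

Mismatches occur at site 2 (C/U, transition), site 4 (A/G, transition), site 24 (A/G, transition), site 27 (A/U, transversion).
Of the 4 differences, 3 transitions and 1 transversion, so Ti/Tv = 3/1 = 3.000.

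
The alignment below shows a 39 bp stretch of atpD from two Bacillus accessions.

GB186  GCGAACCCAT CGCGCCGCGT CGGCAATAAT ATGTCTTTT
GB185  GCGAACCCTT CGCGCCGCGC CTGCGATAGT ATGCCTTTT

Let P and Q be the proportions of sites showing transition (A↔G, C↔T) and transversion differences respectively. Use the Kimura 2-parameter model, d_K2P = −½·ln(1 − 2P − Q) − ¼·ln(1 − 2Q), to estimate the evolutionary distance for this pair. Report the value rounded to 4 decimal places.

The sequences differ at positions 9 (A/T, transversion), 20 (T/C, transition), 22 (G/T, transversion), 25 (A/G, transition), 29 (A/G, transition), 34 (T/C, transition).
Of the 6 differences, 4 transitions and 2 transversions over 39 sites: P = 4/39 = 0.102564, Q = 2/39 = 0.051282.
d = −0.5·ln(0.743590) − 0.25·ln(0.897436) = −0.5·(-0.296265) − 0.25·(-0.108213) = 0.1752.

0.1752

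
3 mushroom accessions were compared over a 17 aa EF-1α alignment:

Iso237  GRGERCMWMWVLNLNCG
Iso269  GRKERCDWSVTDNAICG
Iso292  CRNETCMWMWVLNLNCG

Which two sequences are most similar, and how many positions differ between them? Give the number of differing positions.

3

Pairwise Hamming distances:
  Iso237 vs Iso269: 8
  Iso237 vs Iso292: 3
  Iso269 vs Iso292: 10
The smallest is 3, between Iso237 and Iso292.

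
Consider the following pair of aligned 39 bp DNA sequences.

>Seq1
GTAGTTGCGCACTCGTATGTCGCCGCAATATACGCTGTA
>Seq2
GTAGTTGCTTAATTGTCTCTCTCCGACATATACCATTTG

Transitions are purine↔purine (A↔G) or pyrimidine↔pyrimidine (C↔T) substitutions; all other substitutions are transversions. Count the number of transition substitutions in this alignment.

Mismatches occur at site 9 (G↔T, transversion), site 10 (C↔T, transition), site 12 (C↔A, transversion), site 14 (C↔T, transition), site 17 (A↔C, transversion), site 19 (G↔C, transversion), site 22 (G↔T, transversion), site 26 (C↔A, transversion), site 27 (A↔C, transversion), site 34 (G↔C, transversion), site 35 (C↔A, transversion), site 37 (G↔T, transversion), site 39 (A↔G, transition).
Of the 13 differences, 3 transitions and 10 transversions, so the answer is 3.

3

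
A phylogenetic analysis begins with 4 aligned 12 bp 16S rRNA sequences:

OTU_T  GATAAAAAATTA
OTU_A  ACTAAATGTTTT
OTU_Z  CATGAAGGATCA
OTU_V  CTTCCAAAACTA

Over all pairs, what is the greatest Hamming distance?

Pairwise Hamming distances:
  OTU_T vs OTU_A: 6
  OTU_T vs OTU_Z: 5
  OTU_T vs OTU_V: 5
  OTU_A vs OTU_Z: 7
  OTU_A vs OTU_V: 9
  OTU_Z vs OTU_V: 7
The largest is 9, between OTU_A and OTU_V.

9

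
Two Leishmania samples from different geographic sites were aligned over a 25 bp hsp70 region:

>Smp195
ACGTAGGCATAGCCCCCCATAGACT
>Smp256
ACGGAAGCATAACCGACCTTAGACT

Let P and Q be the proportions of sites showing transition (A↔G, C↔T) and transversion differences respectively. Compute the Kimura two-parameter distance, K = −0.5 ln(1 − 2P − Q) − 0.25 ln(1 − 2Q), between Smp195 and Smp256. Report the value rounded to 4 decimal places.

The sequences differ at positions 4 (T/G, transversion), 6 (G/A, transition), 12 (G/A, transition), 15 (C/G, transversion), 16 (C/A, transversion), 19 (A/T, transversion).
Of the 6 differences, 2 transitions and 4 transversions over 25 sites: P = 2/25 = 0.080000, Q = 4/25 = 0.160000.
d = −0.5·ln(0.680000) − 0.25·ln(0.680000) = −0.5·(-0.385662) − 0.25·(-0.385662) = 0.2892.

0.2892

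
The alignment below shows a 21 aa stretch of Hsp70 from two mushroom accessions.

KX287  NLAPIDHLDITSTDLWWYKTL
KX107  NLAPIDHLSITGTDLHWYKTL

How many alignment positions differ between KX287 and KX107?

3

The sequences differ at positions 9 (D/S), 12 (S/G), 16 (W/H).
That gives 3 mismatches out of 21 aligned sites, so the Hamming distance is 3.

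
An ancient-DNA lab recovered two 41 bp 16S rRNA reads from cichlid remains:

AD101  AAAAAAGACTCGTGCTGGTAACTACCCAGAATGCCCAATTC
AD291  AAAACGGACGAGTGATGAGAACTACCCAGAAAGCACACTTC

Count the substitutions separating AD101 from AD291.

10

Mismatches occur at site 5 (A→C), site 6 (A→G), site 10 (T→G), site 11 (C→A), site 15 (C→A), site 18 (G→A), site 19 (T→G), site 32 (T→A), site 35 (C→A), site 38 (A→C).
That gives 10 mismatches out of 41 aligned sites, so the Hamming distance is 10.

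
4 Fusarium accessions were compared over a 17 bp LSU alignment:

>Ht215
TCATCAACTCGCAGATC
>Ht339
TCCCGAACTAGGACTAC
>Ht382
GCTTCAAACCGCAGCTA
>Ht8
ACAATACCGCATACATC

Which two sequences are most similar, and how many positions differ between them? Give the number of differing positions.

Pairwise Hamming distances:
  Ht215 vs Ht339: 8
  Ht215 vs Ht382: 6
  Ht215 vs Ht8: 8
  Ht339 vs Ht382: 12
  Ht339 vs Ht8: 11
  Ht382 vs Ht8: 12
The smallest is 6, between Ht215 and Ht382.

6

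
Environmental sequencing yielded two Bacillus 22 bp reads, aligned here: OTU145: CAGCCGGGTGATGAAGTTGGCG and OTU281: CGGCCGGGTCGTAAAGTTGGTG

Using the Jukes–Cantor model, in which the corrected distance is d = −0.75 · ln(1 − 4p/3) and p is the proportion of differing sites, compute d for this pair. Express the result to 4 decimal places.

0.2708

Differing sites — 2:A/G; 10:G/C; 11:A/G; 13:G/A; 21:C/T.
p = 5/22 = 0.227273.
d = −0.75 · ln(1 − (4/3)·0.227273) = −0.75 · ln(0.696969) = −0.75 · (-0.361014) = 0.2708.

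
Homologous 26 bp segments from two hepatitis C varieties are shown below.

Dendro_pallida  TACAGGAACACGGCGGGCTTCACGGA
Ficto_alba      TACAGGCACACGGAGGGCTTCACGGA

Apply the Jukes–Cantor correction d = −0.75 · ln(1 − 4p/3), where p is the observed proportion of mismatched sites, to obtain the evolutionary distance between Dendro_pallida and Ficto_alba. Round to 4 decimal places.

Differing sites — 7:A/C; 14:C/A.
p = 2/26 = 0.076923.
d = −0.75 · ln(1 − (4/3)·0.076923) = −0.75 · ln(0.897436) = −0.75 · (-0.108213) = 0.0812.

0.0812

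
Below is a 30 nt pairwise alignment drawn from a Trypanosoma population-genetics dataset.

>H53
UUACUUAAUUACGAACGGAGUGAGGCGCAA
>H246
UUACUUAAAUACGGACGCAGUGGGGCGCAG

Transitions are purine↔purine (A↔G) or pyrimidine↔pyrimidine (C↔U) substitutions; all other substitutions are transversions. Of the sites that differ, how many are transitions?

3

Differing sites — 9:U/A (Tv); 14:A/G (Ti); 18:G/C (Tv); 23:A/G (Ti); 30:A/G (Ti).
Of the 5 differences, 3 transitions and 2 transversions, so the answer is 3.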